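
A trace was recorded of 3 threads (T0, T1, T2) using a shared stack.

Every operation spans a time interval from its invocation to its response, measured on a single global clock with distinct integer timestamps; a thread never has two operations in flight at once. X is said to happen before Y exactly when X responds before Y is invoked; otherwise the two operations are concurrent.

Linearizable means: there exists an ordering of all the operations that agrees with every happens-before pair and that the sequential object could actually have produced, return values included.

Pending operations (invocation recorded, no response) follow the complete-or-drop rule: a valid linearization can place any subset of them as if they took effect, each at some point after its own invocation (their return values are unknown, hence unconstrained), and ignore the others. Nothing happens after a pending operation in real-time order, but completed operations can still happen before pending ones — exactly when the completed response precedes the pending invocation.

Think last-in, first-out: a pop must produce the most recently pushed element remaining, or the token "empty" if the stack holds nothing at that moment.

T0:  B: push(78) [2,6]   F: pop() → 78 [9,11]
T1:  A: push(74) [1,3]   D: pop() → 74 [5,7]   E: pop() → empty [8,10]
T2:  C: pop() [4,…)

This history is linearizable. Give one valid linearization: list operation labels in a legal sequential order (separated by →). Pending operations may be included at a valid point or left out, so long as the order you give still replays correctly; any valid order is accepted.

A → D → B → F → C → E

after step 1 (A push(74)): stack <74>
after step 2 (D pop() → 74): stack <>
after step 3 (B push(78)): stack <78>
after step 4 (F pop() → 78): stack <>
after step 5 (C pop() (pending, included)): stack <>
after step 6 (E pop() → empty): stack <>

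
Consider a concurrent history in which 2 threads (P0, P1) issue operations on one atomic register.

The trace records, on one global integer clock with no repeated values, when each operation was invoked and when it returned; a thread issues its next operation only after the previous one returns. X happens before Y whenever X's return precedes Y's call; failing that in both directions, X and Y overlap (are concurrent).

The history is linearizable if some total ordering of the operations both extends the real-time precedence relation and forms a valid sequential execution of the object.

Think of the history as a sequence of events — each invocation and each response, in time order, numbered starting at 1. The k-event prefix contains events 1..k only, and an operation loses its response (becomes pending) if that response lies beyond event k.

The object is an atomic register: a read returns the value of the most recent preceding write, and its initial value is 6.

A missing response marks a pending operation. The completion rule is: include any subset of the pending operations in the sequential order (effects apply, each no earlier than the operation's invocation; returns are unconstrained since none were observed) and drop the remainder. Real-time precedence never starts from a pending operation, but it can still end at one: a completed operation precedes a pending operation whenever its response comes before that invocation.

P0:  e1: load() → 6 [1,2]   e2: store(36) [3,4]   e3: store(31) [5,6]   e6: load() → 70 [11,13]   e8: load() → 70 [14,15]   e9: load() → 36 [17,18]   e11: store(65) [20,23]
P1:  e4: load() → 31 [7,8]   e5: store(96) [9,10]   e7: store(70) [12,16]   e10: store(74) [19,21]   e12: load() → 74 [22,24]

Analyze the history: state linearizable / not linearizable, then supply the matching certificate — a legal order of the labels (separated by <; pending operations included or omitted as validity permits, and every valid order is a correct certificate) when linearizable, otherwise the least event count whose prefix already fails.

not linearizable — minimal violating prefix: 18 events

the violation lands at event 18, e9's response at time 18: events 1..17 linearize, events 1..18 do not
9 completed operations, 3 real-time-consistent orders — every atomic register replay fails
take e1, e2, e3, e4, e5, e6, e7, e8, e9: step 6 already fails, because e6 load() → 70 cannot occur there
take e1, e2, e3, e4, e5, e6, e8, e7, e9: step 6 already fails, because e6 load() → 70 cannot occur there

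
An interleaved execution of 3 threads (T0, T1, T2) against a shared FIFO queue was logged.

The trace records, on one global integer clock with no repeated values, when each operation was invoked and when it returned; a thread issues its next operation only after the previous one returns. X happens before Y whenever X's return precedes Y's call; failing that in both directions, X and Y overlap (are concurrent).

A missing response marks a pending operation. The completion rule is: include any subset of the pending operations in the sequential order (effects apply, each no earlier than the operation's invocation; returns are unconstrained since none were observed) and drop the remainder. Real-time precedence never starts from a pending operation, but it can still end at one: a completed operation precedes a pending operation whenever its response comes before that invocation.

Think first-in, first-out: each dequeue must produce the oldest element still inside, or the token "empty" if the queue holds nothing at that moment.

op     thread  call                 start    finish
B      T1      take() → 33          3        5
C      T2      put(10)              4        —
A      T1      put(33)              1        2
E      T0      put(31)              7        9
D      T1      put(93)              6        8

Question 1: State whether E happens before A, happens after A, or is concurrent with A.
after

E spans [7,9], A spans [1,2]
resp(A)=2 < inv(E)=7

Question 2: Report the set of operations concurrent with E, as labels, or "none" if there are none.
C, D

overlap test against E [7,9]: concurrent iff the interval meets 7..9
A [1,2]: before
B [3,5]: before
C [4,…): concurrent
D [6,8]: concurrent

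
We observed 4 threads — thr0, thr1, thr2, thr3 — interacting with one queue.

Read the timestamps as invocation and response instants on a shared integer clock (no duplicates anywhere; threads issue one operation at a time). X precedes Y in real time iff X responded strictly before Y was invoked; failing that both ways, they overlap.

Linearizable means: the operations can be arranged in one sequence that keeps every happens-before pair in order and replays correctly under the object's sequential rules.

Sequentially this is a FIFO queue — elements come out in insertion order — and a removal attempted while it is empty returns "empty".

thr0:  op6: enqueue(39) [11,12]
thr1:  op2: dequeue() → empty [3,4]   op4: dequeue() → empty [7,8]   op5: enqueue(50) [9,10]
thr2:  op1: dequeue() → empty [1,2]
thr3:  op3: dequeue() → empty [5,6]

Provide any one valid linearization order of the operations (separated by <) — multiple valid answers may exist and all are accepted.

after step 1 (op1 dequeue() → empty): queue <>
after step 2 (op2 dequeue() → empty): queue <>
after step 3 (op3 dequeue() → empty): queue <>
after step 4 (op4 dequeue() → empty): queue <>
after step 5 (op5 enqueue(50)): queue <50>
after step 6 (op6 enqueue(39)): queue <50,39>

op1 < op2 < op3 < op4 < op5 < op6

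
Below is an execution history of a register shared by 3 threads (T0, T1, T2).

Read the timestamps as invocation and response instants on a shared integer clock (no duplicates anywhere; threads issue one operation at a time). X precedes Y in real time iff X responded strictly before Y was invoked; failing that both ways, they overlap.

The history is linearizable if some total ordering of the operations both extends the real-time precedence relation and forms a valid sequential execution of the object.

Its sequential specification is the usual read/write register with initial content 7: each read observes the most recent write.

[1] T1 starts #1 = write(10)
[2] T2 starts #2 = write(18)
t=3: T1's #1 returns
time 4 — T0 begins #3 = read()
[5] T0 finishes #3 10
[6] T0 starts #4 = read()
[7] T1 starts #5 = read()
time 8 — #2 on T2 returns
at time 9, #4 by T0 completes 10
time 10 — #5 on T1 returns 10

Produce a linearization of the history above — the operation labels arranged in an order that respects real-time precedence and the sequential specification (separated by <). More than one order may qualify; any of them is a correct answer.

#1 < #3 < #4 < #5 < #2

step 1: #1 write(10) — value 10
step 2: #3 read() → 10 — value 10
step 3: #4 read() → 10 — value 10
step 4: #5 read() → 10 — value 10
step 5: #2 write(18) — value 18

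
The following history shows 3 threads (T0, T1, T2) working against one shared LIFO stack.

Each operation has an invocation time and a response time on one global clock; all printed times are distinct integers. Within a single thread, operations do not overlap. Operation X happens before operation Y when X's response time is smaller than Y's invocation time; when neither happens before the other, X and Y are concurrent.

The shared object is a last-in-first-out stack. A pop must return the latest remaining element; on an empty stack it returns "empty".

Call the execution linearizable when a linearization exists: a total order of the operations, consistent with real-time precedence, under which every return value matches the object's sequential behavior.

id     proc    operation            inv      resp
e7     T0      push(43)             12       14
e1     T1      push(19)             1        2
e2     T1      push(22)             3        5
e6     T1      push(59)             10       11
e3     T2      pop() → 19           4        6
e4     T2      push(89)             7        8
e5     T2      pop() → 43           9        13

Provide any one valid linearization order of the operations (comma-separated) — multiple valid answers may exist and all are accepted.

after step 1 (e1 push(19)): stack <19>
after step 2 (e3 pop() → 19): stack <>
after step 3 (e2 push(22)): stack <22>
after step 4 (e4 push(89)): stack <22,89>
after step 5 (e6 push(59)): stack <22,89,59>
after step 6 (e7 push(43)): stack <22,89,59,43>
after step 7 (e5 pop() → 43): stack <22,89,59>

e1, e3, e2, e4, e6, e7, e5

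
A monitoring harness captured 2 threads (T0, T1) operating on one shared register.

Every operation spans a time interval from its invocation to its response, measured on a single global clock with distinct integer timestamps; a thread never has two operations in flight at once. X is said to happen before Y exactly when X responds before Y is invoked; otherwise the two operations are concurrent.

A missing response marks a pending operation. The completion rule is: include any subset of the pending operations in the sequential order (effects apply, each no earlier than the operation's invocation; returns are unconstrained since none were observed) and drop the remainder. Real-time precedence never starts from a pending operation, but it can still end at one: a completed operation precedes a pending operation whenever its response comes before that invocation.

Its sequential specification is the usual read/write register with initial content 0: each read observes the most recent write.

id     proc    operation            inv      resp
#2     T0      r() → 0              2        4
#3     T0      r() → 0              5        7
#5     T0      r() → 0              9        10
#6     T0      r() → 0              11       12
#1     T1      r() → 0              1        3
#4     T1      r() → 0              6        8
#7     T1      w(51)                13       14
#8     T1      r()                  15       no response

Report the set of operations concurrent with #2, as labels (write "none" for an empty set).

overlap test against #2 [2,4]: concurrent iff the interval meets 2..4
#1 [1,3]: concurrent
#3 [5,7]: after
#4 [6,8]: after
#5 [9,10]: after
#6 [11,12]: after
#7 [13,14]: after
#8 [15,…): after

#1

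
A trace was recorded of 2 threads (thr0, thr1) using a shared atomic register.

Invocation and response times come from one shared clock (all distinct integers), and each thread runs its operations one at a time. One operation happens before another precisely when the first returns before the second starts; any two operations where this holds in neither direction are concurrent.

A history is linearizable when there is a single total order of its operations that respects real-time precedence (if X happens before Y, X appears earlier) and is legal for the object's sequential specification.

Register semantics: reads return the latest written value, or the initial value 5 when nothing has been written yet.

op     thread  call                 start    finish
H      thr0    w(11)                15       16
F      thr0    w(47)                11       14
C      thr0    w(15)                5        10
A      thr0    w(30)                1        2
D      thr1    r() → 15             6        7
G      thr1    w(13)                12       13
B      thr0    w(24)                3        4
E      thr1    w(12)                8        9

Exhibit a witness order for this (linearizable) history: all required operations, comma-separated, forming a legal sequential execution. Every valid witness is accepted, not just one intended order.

A, B, C, D, E, F, G, H

1. A w(30), leaving value 30
2. B w(24), leaving value 24
3. C w(15), leaving value 15
4. D r() → 15, leaving value 15
5. E w(12), leaving value 12
6. F w(47), leaving value 47
7. G w(13), leaving value 13
8. H w(11), leaving value 11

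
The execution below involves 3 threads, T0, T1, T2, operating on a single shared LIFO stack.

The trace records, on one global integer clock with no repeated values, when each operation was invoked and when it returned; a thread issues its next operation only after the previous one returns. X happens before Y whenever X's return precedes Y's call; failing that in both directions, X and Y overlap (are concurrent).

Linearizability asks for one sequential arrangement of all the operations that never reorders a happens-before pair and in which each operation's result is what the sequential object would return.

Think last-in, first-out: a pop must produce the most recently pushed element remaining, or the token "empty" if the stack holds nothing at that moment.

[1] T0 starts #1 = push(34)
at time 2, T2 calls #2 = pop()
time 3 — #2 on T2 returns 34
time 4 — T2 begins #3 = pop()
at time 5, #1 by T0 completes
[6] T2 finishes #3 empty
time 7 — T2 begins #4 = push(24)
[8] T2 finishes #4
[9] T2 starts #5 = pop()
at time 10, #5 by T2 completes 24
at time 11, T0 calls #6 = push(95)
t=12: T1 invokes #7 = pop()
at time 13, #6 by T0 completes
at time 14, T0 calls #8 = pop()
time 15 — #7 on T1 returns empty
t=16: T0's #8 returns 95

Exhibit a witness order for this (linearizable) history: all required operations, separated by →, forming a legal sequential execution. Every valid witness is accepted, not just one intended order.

#1 → #2 → #3 → #4 → #5 → #6 → #8 → #7

1. #1 push(34), leaving stack <34>
2. #2 pop() → 34, leaving stack <>
3. #3 pop() → empty, leaving stack <>
4. #4 push(24), leaving stack <24>
5. #5 pop() → 24, leaving stack <>
6. #6 push(95), leaving stack <95>
7. #8 pop() → 95, leaving stack <>
8. #7 pop() → empty, leaving stack <>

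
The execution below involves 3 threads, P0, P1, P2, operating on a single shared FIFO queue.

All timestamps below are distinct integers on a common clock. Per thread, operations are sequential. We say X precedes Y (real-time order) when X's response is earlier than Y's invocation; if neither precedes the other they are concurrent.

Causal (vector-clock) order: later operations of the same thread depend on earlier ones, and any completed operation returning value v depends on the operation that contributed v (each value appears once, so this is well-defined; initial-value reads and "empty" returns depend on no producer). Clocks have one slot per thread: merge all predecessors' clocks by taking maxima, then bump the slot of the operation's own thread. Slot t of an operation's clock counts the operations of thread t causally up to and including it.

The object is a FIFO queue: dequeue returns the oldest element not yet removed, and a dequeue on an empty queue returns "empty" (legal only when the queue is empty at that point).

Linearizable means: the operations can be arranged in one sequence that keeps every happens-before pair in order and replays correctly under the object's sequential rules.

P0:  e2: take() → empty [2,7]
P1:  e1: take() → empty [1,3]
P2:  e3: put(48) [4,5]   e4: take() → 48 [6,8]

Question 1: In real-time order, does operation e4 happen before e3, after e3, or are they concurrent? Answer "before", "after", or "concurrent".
e4 spans [6,8], e3 spans [4,5]
resp(e3)=5 < inv(e4)=6

after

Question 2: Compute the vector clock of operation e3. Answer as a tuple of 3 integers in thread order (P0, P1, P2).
VC(e3, invoked at 4): no causal predecessors; +1 on P2 → (0, 0, 1)
VC(e1, invoked at 1): no causal predecessors; +1 on P1 → (0, 1, 0)
VC(e2, invoked at 2): no causal predecessors; +1 on P0 → (1, 0, 0)
e4 (invocation 6): componentwise max over VC(e3)=(0, 0, 1), +1 at P2, giving (0, 0, 2)
target: VC(e3) = (0, 0, 1)

(0, 0, 1)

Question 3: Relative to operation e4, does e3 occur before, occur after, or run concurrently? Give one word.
e3 spans [4,5], e4 spans [6,8]
resp(e3)=5 < inv(e4)=6

before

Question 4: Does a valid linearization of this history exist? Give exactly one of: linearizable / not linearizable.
witness order: e1, e2, e3, e4
step 1: e1 take() → empty — queue <>
step 2: e2 take() → empty — queue <>
step 3: e3 put(48) — queue <48>
step 4: e4 take() → 48 — queue <>

linearizable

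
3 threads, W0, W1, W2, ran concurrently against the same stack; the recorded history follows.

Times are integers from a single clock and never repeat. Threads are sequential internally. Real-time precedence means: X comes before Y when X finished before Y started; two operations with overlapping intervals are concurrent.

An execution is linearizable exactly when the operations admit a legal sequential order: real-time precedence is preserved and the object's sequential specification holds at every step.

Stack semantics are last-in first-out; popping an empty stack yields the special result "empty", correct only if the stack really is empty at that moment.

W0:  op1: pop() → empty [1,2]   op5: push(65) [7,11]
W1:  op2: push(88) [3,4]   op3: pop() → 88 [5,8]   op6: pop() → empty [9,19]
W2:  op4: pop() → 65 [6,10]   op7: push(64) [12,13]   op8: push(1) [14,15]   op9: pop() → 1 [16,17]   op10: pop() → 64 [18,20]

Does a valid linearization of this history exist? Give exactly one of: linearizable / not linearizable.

linearizable

witness order: op1, op2, op3, op5, op4, op6, op7, op8, op9, op10
after step 1 (op1 pop() → empty): stack <>
after step 2 (op2 push(88)): stack <88>
after step 3 (op3 pop() → 88): stack <>
after step 4 (op5 push(65)): stack <65>
after step 5 (op4 pop() → 65): stack <>
after step 6 (op6 pop() → empty): stack <>
after step 7 (op7 push(64)): stack <64>
after step 8 (op8 push(1)): stack <64,1>
after step 9 (op9 pop() → 1): stack <64>
after step 10 (op10 pop() → 64): stack <>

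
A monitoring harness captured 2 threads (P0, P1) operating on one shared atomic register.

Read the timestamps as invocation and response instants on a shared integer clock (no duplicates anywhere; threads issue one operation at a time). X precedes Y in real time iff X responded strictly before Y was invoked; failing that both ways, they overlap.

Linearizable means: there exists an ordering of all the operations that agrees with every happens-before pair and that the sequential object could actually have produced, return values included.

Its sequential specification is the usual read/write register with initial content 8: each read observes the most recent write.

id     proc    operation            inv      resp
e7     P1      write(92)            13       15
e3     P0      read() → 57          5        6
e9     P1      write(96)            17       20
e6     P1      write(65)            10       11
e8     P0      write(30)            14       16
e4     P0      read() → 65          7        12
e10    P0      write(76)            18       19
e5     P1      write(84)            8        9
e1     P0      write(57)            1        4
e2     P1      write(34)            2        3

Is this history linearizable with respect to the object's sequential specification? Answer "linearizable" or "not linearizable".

one valid linearization: e2, e1, e3, e5, e6, e4, e7, e8, e9, e10
1. e2 write(34), leaving value 34
2. e1 write(57), leaving value 57
3. e3 read() → 57, leaving value 57
4. e5 write(84), leaving value 84
5. e6 write(65), leaving value 65
6. e4 read() → 65, leaving value 65
7. e7 write(92), leaving value 92
8. e8 write(30), leaving value 30
9. e9 write(96), leaving value 96
10. e10 write(76), leaving value 76

linearizable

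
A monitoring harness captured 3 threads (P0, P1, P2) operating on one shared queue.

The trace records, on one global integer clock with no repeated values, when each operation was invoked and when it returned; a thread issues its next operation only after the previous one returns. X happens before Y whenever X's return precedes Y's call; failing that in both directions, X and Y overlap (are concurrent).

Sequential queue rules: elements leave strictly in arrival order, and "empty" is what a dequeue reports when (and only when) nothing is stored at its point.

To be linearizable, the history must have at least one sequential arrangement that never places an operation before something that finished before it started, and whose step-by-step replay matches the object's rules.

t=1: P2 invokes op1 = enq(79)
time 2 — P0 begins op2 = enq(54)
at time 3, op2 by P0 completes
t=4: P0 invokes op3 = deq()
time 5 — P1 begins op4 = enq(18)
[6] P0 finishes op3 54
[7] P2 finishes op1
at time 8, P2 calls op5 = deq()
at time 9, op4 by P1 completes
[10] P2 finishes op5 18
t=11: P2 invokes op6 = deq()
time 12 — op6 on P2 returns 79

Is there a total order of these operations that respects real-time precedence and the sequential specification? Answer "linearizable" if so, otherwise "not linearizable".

one valid linearization: op2, op3, op4, op1, op5, op6
1. op2 enq(54), leaving queue <54>
2. op3 deq() → 54, leaving queue <>
3. op4 enq(18), leaving queue <18>
4. op1 enq(79), leaving queue <18,79>
5. op5 deq() → 18, leaving queue <79>
6. op6 deq() → 79, leaving queue <>

linearizable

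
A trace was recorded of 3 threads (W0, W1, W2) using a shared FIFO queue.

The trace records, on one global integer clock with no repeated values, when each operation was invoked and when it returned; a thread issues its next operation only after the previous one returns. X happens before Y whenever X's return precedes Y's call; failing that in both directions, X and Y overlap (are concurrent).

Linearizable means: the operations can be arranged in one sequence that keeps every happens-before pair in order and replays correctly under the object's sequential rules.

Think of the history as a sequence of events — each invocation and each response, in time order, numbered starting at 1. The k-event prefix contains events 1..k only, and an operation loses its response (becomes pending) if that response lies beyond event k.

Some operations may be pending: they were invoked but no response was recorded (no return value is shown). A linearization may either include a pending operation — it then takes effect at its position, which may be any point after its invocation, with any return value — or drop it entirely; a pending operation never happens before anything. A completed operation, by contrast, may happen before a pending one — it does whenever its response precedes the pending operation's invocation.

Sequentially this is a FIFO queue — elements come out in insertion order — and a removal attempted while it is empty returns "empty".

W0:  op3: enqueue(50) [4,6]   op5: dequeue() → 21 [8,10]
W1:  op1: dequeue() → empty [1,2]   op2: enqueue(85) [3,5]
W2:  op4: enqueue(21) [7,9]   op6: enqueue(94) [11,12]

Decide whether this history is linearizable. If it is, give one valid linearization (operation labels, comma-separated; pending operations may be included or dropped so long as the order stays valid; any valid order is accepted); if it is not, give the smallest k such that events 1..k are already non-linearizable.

through event 9 a valid linearization exists; event 10 (op5 responding at time 10) ends that
checked exhaustively: 4 real-time-consistent orders of 5 completed operations, zero legal FIFO queue replays
take op1, op2, op3, op4, op5: step 5 already fails, because op5 dequeue() → 21 cannot occur there
take op1, op2, op3, op5, op4: step 4 already fails, because op5 dequeue() → 21 cannot occur there

not linearizable — minimal violating prefix: 10 events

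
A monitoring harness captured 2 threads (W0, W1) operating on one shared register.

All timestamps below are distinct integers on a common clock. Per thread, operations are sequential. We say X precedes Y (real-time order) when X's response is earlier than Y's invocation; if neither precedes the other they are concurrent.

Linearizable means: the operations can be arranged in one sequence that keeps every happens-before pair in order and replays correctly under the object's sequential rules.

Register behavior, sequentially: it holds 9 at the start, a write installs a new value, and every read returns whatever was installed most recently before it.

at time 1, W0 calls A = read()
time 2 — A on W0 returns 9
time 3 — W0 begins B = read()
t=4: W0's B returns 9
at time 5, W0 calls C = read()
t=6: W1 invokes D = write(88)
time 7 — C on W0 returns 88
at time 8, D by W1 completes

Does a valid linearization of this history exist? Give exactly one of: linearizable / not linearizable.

one valid linearization: A, B, D, C
1. A read() → 9, leaving value 9
2. B read() → 9, leaving value 9
3. D write(88), leaving value 88
4. C read() → 88, leaving value 88

linearizable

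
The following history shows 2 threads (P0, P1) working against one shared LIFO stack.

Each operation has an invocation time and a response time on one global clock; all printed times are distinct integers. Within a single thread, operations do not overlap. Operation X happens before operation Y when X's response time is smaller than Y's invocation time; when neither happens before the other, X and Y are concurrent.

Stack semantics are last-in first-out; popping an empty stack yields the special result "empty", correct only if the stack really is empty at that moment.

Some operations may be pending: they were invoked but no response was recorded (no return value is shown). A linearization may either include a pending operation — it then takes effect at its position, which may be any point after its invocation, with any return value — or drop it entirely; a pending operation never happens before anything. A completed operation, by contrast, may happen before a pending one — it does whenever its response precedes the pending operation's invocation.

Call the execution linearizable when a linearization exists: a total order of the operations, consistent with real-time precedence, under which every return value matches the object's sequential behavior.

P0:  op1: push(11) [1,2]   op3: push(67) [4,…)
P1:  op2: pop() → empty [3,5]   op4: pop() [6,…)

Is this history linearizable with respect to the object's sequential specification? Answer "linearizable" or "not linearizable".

not linearizable

events 1..4 are fine; event 5 — the response of op2 at time 5 — makes the prefix non-linearizable
one real-time candidate order over the 2 completed operations — the LIFO stack replay rejects it
every completion of the 1 pending operation (op3) was checked; none linearizes
take op1, op2 (pending dropped): step 2 already fails, because op2 pop() → empty cannot occur there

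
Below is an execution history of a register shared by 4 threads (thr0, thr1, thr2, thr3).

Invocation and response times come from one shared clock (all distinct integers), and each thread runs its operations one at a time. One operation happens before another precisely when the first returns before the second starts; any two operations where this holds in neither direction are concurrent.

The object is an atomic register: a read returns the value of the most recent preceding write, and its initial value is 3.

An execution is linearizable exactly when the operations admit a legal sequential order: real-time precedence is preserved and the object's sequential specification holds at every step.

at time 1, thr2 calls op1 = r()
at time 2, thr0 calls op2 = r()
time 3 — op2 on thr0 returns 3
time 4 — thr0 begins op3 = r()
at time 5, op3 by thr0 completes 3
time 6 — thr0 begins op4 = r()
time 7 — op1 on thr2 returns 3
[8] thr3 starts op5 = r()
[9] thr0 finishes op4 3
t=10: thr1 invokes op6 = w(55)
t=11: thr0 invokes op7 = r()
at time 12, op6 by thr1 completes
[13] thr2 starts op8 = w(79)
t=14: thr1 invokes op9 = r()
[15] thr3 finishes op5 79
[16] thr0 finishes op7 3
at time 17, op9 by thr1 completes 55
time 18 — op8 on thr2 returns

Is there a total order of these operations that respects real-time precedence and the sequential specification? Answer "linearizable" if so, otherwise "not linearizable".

witness order: op1, op2, op3, op4, op7, op6, op9, op8, op5
1. op1 r() → 3, leaving value 3
2. op2 r() → 3, leaving value 3
3. op3 r() → 3, leaving value 3
4. op4 r() → 3, leaving value 3
5. op7 r() → 3, leaving value 3
6. op6 w(55), leaving value 55
7. op9 r() → 55, leaving value 55
8. op8 w(79), leaving value 79
9. op5 r() → 79, leaving value 79

linearizable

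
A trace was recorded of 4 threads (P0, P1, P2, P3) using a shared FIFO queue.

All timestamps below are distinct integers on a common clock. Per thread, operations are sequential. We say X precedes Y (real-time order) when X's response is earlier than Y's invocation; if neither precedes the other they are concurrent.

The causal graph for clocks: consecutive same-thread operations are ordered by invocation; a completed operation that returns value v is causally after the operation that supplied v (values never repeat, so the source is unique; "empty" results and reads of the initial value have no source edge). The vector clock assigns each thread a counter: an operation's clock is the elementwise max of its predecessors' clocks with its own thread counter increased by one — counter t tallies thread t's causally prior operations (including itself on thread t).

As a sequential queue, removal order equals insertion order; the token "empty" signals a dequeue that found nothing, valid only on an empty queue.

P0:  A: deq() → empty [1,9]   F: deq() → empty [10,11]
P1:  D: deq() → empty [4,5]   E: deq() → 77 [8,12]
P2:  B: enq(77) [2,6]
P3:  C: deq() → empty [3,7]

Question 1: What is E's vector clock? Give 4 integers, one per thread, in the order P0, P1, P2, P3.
(0, 2, 1, 0)

root op C, invoked 3: fresh clock plus P3's own tick → (0, 0, 0, 1)
root op B, invoked 2: fresh clock plus P2's own tick → (0, 0, 1, 0)
root op D, invoked 4: fresh clock plus P1's own tick → (0, 1, 0, 0)
root op A, invoked 1: fresh clock plus P0's own tick → (1, 0, 0, 0)
F (invocation 10): componentwise max over VC(A)=(1, 0, 0, 0), +1 at P0, giving (2, 0, 0, 0)
E (invocation 8): componentwise max over VC(B)=(0, 0, 1, 0), VC(D)=(0, 1, 0, 0), +1 at P1, giving (0, 2, 1, 0)
target: VC(E) = (0, 2, 1, 0)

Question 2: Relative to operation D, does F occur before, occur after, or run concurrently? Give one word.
after

F spans [10,11], D spans [4,5]
resp(D)=5 < inv(F)=10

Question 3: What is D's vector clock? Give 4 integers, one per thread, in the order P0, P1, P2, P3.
(0, 1, 0, 0)

VC(C, invoked at 3): no causal predecessors; +1 on P3 → (0, 0, 0, 1)
VC(B, invoked at 2): no causal predecessors; +1 on P2 → (0, 0, 1, 0)
VC(D, invoked at 4): no causal predecessors; +1 on P1 → (0, 1, 0, 0)
VC(A, invoked at 1): no causal predecessors; +1 on P0 → (1, 0, 0, 0)
from VC(A)=(1, 0, 0, 0), F (invoked 10) maxes components and bumps P0 → (2, 0, 0, 0)
from VC(B)=(0, 0, 1, 0), VC(D)=(0, 1, 0, 0), E (invoked 8) maxes components and bumps P1 → (0, 2, 1, 0)
target: VC(D) = (0, 1, 0, 0)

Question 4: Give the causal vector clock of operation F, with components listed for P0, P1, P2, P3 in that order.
(2, 0, 0, 0)

invoked at 3, C has no predecessors; its own P3 bump gives (0, 0, 0, 1)
invoked at 2, B has no predecessors; its own P2 bump gives (0, 0, 1, 0)
invoked at 4, D has no predecessors; its own P1 bump gives (0, 1, 0, 0)
invoked at 1, A has no predecessors; its own P0 bump gives (1, 0, 0, 0)
invoked at 10, F merges VC(A)=(1, 0, 0, 0) and bumps P0's slot → (2, 0, 0, 0)
invoked at 8, E merges VC(B)=(0, 0, 1, 0), VC(D)=(0, 1, 0, 0) and bumps P1's slot → (0, 2, 1, 0)
target: VC(F) = (2, 0, 0, 0)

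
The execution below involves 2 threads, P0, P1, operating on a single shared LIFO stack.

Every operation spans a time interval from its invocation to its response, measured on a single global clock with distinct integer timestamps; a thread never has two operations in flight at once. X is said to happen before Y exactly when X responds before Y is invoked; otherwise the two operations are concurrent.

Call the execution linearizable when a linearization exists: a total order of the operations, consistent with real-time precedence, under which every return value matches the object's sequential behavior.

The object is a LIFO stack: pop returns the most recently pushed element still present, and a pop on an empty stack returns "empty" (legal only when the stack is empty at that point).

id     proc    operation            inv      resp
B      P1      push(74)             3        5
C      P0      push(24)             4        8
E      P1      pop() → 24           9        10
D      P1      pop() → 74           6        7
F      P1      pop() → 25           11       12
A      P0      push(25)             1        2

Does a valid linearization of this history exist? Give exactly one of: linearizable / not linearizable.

a witness: A, B, D, C, E, F
after step 1 (A push(25)): stack <25>
after step 2 (B push(74)): stack <25,74>
after step 3 (D pop() → 74): stack <25>
after step 4 (C push(24)): stack <25,24>
after step 5 (E pop() → 24): stack <25>
after step 6 (F pop() → 25): stack <>

linearizable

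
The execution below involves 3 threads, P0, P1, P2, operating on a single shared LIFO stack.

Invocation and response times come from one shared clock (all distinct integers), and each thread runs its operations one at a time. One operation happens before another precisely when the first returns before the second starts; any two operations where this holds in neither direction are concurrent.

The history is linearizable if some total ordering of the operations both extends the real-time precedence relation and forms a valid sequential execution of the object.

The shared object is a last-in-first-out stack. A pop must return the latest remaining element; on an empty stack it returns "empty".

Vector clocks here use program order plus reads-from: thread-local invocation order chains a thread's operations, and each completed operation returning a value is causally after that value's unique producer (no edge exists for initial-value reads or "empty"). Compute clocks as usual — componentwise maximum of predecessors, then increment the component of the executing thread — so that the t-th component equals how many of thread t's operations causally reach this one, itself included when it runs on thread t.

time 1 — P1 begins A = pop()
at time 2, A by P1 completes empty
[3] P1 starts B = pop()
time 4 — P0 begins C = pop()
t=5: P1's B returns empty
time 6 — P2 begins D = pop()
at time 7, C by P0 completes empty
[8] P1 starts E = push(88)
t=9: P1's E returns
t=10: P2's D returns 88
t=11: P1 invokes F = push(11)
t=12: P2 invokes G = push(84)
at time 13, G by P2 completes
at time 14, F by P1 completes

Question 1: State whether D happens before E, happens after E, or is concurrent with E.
Answer: concurrent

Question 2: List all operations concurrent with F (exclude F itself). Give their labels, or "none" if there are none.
Answer: G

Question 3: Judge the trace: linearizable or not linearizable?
a witness: A, B, C, E, D, F, G
after step 1 (A pop() → empty): stack <>
after step 2 (B pop() → empty): stack <>
after step 3 (C pop() → empty): stack <>
after step 4 (E push(88)): stack <88>
after step 5 (D pop() → 88): stack <>
after step 6 (F push(11)): stack <11>
after step 7 (G push(84)): stack <11,84>

linearizable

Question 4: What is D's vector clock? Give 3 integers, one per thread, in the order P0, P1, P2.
Answer: (0, 3, 1)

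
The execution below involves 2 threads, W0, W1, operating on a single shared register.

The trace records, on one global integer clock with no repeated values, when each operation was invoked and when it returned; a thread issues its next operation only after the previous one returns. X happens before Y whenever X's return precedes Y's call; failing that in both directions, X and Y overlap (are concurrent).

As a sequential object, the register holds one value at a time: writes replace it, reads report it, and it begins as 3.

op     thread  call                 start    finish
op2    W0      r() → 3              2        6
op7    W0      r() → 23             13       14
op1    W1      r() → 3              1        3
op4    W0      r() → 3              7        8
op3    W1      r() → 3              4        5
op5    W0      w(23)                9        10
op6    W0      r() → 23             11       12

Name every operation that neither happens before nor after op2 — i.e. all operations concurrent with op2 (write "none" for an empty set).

op1, op3

op2 spans [2,6]; an op avoiding the whole window 2..6 is ordered, any other is concurrent
op1 [1,3]: concurrent
op3 [4,5]: concurrent
op4 [7,8]: after
op5 [9,10]: after
op6 [11,12]: after
op7 [13,14]: after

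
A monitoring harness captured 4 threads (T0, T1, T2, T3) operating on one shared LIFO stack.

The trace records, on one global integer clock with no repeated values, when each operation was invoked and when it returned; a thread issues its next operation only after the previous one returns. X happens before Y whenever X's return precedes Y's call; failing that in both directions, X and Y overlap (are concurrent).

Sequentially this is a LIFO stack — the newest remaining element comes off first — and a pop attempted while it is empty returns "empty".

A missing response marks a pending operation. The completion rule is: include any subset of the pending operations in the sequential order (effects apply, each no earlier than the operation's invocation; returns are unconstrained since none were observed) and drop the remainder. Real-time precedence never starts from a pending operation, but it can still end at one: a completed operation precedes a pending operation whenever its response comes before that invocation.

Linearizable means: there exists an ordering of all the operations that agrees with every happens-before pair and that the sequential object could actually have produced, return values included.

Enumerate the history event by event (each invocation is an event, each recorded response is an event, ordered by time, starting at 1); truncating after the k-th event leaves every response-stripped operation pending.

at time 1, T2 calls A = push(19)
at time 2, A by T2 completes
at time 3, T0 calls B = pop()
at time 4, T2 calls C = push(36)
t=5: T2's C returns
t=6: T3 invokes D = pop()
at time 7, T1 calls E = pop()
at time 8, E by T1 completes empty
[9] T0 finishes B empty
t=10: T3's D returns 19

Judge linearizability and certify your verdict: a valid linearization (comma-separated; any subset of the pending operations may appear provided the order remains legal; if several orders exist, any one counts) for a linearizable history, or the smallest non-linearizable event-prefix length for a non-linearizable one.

already the first 9 events (up to B's response at time 9) admit no linearization; the first 8 still do
every one of the 3 real-time-consistent orders over 4 completed LIFO stack ops fails the sequential spec
completion choices over the 1 pending operation (D) were checked; none helps
sample order A, B, C, E (pending dropped) stalls at step 2 — B pop() → empty has no legal effect
sample order A, C, B, E (pending dropped) stalls at step 3 — B pop() → empty has no legal effect

not linearizable — minimal violating prefix: 9 events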